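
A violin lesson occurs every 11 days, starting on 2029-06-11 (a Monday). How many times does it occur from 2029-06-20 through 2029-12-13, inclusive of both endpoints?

Occurrences land 11·i days after 2029-06-11 for i = 0, 1, 2, …
2029-06-20 is 9 days after the start; 9 ÷ 11 = 0 remainder 9; since the remainder is 9, round up to i = 1. First occurrence in the window: #2 on 2029-06-22 (1×11 = 11 days in).
2029-12-13 is 185 days after the start; 185 ÷ 11 = 16 remainder 9. Last occurrence in the window: #17 on 2029-12-04.
Occurrences #2 through #17: 16 in total.

16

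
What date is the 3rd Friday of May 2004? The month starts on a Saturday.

May 2004 begins on a Saturday, so the first Friday is May 7 (6 days later).
The 3rd Friday is 2 weeks later: 7 + 14 = 21.

May 21, 2004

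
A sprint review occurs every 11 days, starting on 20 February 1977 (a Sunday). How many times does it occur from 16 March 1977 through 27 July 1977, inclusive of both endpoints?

12

Occurrences land 11·i days after 20 February 1977 for i = 0, 1, 2, …
16 March 1977 is 24 days after the start; 24 ÷ 11 = 2 remainder 2; since the remainder is 2, round up to i = 3. First occurrence in the window: #4 on 25 March 1977 (3×11 = 33 days in).
27 July 1977 is 157 days after the start; 157 ÷ 11 = 14 remainder 3. Last occurrence in the window: #15 on 24 July 1977.
Occurrences #4 through #15: 12 in total.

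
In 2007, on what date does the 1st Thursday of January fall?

4 January 2007

The first Thursday of January 2007 is January 4.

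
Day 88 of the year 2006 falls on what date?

January has 31 days (88 − 31 = 57 remain).
February has 28 days (57 − 28 = 29 remain).
29 into March → March 29.

March 29, 2006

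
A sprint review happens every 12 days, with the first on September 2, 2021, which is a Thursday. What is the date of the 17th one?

March 13, 2022

The 17th occurrence is 16 intervals after the first: 16 × 12 = 192 days after September 2, 2021.
September has 30 days — 28 days to the end of September leaves 164.
October has 31 days (133 left).
November has 30 days (103 left).
December has 31 days (72 left).
January has 31 days (41 left).
February has 28 days (13 left).
13 days into March → March 13, 2022.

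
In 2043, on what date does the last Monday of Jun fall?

Jun 29, 2043

The first Monday of Jun 2043 is Jun 1.
Jun 2043 has 30 days. Adding weeks: 1, 8, 15, 22, 29 — the last one ≤ 30 is the 29th.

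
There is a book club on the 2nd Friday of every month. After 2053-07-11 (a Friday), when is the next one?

July 2053 starts on a Tuesday; its first Friday is the 4th, so the 2nd Friday is the 11th — 2053-07-11.
That is not after 2053-07-11, so look at August 2053.
August 2053 starts on a Friday; its first Friday is the 1st, so the 2nd Friday is the 8th — 2053-08-08.

2053-08-08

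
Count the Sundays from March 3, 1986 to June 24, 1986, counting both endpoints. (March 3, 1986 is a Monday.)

16

March 3, 1986 is a Monday; the first Sunday on or after it is March 9, 1986 (6 days later).
From March 9, 1986 to June 24, 1986: 22 + 30 + 31 + 24 = 107 days (rest of March, April, May, June).
107 ÷ 7 = 15 full weeks with remainder 2, so 15 more Sundays after the first → 16.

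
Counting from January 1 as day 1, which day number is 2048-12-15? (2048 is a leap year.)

350

Days in months before December: 31 + 29 + 31 + 30 + 31 + 30 + 31 + 31 + 30 + 31 + 30 = 335.
Plus 15 days into December → day 350.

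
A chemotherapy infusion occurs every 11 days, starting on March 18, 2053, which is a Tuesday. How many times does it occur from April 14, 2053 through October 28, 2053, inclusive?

18

Occurrences land 11·i days after March 18, 2053 for i = 0, 1, 2, …
April 14, 2053 is 27 days after the start; 27 ÷ 11 = 2 remainder 5; since the remainder is 5, round up to i = 3. First occurrence in the window: #4 on April 20, 2053 (3×11 = 33 days in).
October 28, 2053 is 224 days after the start; 224 ÷ 11 = 20 remainder 4. Last occurrence in the window: #21 on October 24, 2053.
Occurrences #4 through #21: 18 in total.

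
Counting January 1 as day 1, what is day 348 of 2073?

14 December 2073

January has 31 days (348 − 31 = 317 remain).
February has 28 days (317 − 28 = 289 remain).
March has 31 days (289 − 31 = 258 remain).
April has 30 days (258 − 30 = 228 remain).
May has 31 days (228 − 31 = 197 remain).
June has 30 days (197 − 30 = 167 remain).
July has 31 days (167 − 31 = 136 remain).
August has 31 days (136 − 31 = 105 remain).
September has 30 days (105 − 30 = 75 remain).
October has 31 days (75 − 31 = 44 remain).
November has 30 days (44 − 30 = 14 remain).
14 into December → December 14.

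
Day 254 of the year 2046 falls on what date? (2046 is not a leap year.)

January has 31 days (254 − 31 = 223 remain).
February has 28 days (223 − 28 = 195 remain).
March has 31 days (195 − 31 = 164 remain).
April has 30 days (164 − 30 = 134 remain).
May has 31 days (134 − 31 = 103 remain).
June has 30 days (103 − 30 = 73 remain).
July has 31 days (73 − 31 = 42 remain).
August has 31 days (42 − 31 = 11 remain).
11 into September → September 11.

2046-09-11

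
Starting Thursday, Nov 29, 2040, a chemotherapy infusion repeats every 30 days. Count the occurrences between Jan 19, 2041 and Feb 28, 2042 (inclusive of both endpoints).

Occurrences land 30·i days after Nov 29, 2040 for i = 0, 1, 2, …
Jan 19, 2041 is 51 days after the start; 51 ÷ 30 = 1 remainder 21; since the remainder is 21, round up to i = 2. First occurrence in the window: #3 on Jan 28, 2041 (2×30 = 60 days in).
Feb 28, 2042 is 456 days after the start; 456 ÷ 30 = 15 remainder 6. Last occurrence in the window: #16 on Feb 22, 2042.
Occurrences #3 through #16: 14 in total.

14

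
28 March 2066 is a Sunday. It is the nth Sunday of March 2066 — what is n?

Day 28 falls in week ⌈28/7⌉ of the month.
Days 1–7 hold the 1st Sunday, 8–14 the 2nd, 15–21 the 3rd, 22–28 the 4th, 29–31 the 5th.
28 is in the range for the 4th.

4th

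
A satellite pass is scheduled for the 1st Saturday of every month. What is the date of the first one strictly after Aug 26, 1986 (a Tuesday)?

Aug 1986 starts on a Friday, so its 1st Saturday is Aug 2, 1986 (1 day in).
That is not after Aug 26, 1986, so look at Sep 1986.
Sep 1986 starts on a Monday, so its 1st Saturday is Sep 6, 1986 (5 days in).

Sep 6, 1986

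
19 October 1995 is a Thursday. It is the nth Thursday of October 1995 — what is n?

3rd

Day 19 falls in week ⌈19/7⌉ of the month.
Days 1–7 hold the 1st Thursday, 8–14 the 2nd, 15–21 the 3rd, 22–28 the 4th, 29–31 the 5th.
19 is in the range for the 3rd.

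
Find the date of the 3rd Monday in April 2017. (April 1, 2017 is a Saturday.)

2017-04-17

April 2017 begins on a Saturday, so the first Monday is April 3 (2 days later).
The 3rd Monday is 2 weeks later: 3 + 14 = 17.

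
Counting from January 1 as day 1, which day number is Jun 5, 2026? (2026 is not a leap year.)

156

Days in months before Jun: 31 + 28 + 31 + 30 + 31 = 151.
Plus 5 days into Jun → day 156.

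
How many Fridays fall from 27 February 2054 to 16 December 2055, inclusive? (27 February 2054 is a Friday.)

94

27 February 2054 is a Friday; the first Friday on or after it is 27 February 2054.
From 27 February 2054 to 16 December 2055: 307 + 350 = 657 days (rest of 2054, to 16 December 2055 in 2055).
657 ÷ 7 = 93 full weeks with remainder 6, so 93 more Fridays after the first → 94.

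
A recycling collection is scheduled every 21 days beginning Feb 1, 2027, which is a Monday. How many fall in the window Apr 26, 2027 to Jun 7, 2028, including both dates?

20

Occurrences land 21·i days after Feb 1, 2027 for i = 0, 1, 2, …
Apr 26, 2027 is 84 days after the start; 84 ÷ 21 = 4 remainder 0. First occurrence in the window: #5 on Apr 26, 2027 (4×21 = 84 days in).
Jun 7, 2028 is 492 days after the start; 492 ÷ 21 = 23 remainder 9. Last occurrence in the window: #24 on May 29, 2028.
Occurrences #5 through #24: 20 in total.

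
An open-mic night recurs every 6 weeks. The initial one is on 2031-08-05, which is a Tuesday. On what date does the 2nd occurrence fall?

2031-09-16

The 2nd occurrence is 1 interval after the first: 1 × 42 = 42 days after 2031-08-05.
August has 31 days — 26 days to the end of August leaves 16.
16 days into September → 2031-09-16.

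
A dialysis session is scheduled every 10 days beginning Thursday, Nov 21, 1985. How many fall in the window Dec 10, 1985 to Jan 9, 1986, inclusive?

Occurrences land 10·i days after Nov 21, 1985 for i = 0, 1, 2, …
Dec 10, 1985 is 19 days after the start; 19 ÷ 10 = 1 remainder 9; since the remainder is 9, round up to i = 2. First occurrence in the window: #3 on Dec 11, 1985 (2×10 = 20 days in).
Jan 9, 1986 is 49 days after the start; 49 ÷ 10 = 4 remainder 9. Last occurrence in the window: #5 on Dec 31, 1985.
Occurrences #3 through #5: 3 in total.

3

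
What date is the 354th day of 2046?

January has 31 days (354 − 31 = 323 remain).
February has 28 days (323 − 28 = 295 remain).
March has 31 days (295 − 31 = 264 remain).
April has 30 days (264 − 30 = 234 remain).
May has 31 days (234 − 31 = 203 remain).
June has 30 days (203 − 30 = 173 remain).
July has 31 days (173 − 31 = 142 remain).
August has 31 days (142 − 31 = 111 remain).
September has 30 days (111 − 30 = 81 remain).
October has 31 days (81 − 31 = 50 remain).
November has 30 days (50 − 30 = 20 remain).
20 into December → December 20.

20 December 2046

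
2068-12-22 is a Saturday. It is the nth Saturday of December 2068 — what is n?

Day 22 falls in week ⌈22/7⌉ of the month.
Days 1–7 hold the 1st Saturday, 8–14 the 2nd, 15–21 the 3rd, 22–28 the 4th, 29–31 the 5th.
22 is in the range for the 4th.

4th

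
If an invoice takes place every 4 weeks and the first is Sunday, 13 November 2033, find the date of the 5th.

The 5th occurrence is 4 intervals after the first: 4 × 28 = 112 days after 13 November 2033.
November has 30 days — 17 days to the end of November leaves 95.
December has 31 days (64 left).
January has 31 days (33 left).
February has 28 days (5 left).
5 days into March → 5 March 2034.

5 March 2034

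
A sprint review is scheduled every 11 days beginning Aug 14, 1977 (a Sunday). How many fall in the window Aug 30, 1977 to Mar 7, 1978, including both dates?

Occurrences land 11·i days after Aug 14, 1977 for i = 0, 1, 2, …
Aug 30, 1977 is 16 days after the start; 16 ÷ 11 = 1 remainder 5; since the remainder is 5, round up to i = 2. First occurrence in the window: #3 on Sep 5, 1977 (2×11 = 22 days in).
Mar 7, 1978 is 205 days after the start; 205 ÷ 11 = 18 remainder 7. Last occurrence in the window: #19 on Feb 28, 1978.
Occurrences #3 through #19: 17 in total.

17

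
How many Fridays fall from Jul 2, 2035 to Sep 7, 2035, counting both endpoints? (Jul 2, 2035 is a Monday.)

Jul 2, 2035 is a Monday; the first Friday on or after it is Jul 6, 2035 (4 days later).
From Jul 6, 2035 to Sep 7, 2035: 25 + 31 + 7 = 63 days (rest of Jul, Aug, Sep).
63 ÷ 7 = 9 full weeks with remainder 0, so 9 more Fridays after the first → 10.

10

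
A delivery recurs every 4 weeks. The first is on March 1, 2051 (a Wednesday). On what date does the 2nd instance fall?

March 29, 2051

The 2nd occurrence is 1 interval after the first: 1 × 28 = 28 days after March 1, 2051.
28 days later is March 29, 2051.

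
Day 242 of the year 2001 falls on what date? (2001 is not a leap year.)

January has 31 days (242 − 31 = 211 remain).
February has 28 days (211 − 28 = 183 remain).
March has 31 days (183 − 31 = 152 remain).
April has 30 days (152 − 30 = 122 remain).
May has 31 days (122 − 31 = 91 remain).
June has 30 days (91 − 30 = 61 remain).
July has 31 days (61 − 31 = 30 remain).
30 into August → August 30.

30 August 2001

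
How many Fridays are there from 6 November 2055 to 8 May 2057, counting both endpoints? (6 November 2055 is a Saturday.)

78

6 November 2055 is a Saturday; the first Friday on or after it is 12 November 2055 (6 days later).
From 12 November 2055 to 8 May 2057: 49 + 366 + 128 = 543 days (rest of 2055, 2056, to 8 May 2057 in 2057).
543 ÷ 7 = 77 full weeks with remainder 4, so 77 more Fridays after the first → 78.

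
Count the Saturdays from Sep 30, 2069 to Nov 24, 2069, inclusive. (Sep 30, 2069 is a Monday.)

8

Sep 30, 2069 is a Monday; the first Saturday on or after it is Oct 5, 2069 (5 days later).
From Oct 5, 2069 to Nov 24, 2069: 26 + 24 = 50 days (rest of Oct, Nov).
50 ÷ 7 = 7 full weeks with remainder 1, so 7 more Saturdays after the first → 8.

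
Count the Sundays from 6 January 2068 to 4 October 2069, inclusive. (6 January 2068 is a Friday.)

6 January 2068 is a Friday; the first Sunday on or after it is 8 January 2068 (2 days later).
From 8 January 2068 to 4 October 2069: 358 + 277 = 635 days (rest of 2068, to 4 October 2069 in 2069).
635 ÷ 7 = 90 full weeks with remainder 5, so 90 more Sundays after the first → 91.

91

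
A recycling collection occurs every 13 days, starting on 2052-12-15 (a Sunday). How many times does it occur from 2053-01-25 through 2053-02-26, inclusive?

Occurrences land 13·i days after 2052-12-15 for i = 0, 1, 2, …
2053-01-25 is 41 days after the start; 41 ÷ 13 = 3 remainder 2; since the remainder is 2, round up to i = 4. First occurrence in the window: #5 on 2053-02-05 (4×13 = 52 days in).
2053-02-26 is 73 days after the start; 73 ÷ 13 = 5 remainder 8. Last occurrence in the window: #6 on 2053-02-18.
Occurrences #5 through #6: 2 in total.

2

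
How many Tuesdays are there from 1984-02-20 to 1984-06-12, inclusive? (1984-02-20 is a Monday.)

17

1984-02-20 is a Monday; the first Tuesday on or after it is 1984-02-21 (1 day later).
From 1984-02-21 to 1984-06-12: 8 + 31 + 30 + 31 + 12 = 112 days (rest of February, March, April, May, June).
112 ÷ 7 = 16 full weeks with remainder 0, so 16 more Tuesdays after the first → 17.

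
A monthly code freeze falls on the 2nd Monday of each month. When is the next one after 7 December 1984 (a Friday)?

December 1984 starts on a Saturday; its first Monday is the 3rd, so the 2nd Monday is the 10th — 10 December 1984.
10 December 1984 is after 7 December 1984, so that is the next one.

10 December 1984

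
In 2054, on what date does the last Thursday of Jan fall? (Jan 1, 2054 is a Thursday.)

Jan 29, 2054

Jan 2054 begins on a Thursday, so the first Thursday is Jan 1.
Jan 2054 has 31 days. Adding weeks: 1, 8, 15, 22, 29 — the last one ≤ 31 is the 29th.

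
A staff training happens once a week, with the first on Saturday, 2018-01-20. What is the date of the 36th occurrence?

The 36th occurrence is 35 intervals after the first: 35 × 7 = 245 days after 2018-01-20.
January has 31 days — 11 days to the end of January leaves 234.
February has 28 days (206 left).
March has 31 days (175 left).
April has 30 days (145 left).
May has 31 days (114 left).
June has 30 days (84 left).
July has 31 days (53 left).
August has 31 days (22 left).
22 days into September → 2018-09-22.

2018-09-22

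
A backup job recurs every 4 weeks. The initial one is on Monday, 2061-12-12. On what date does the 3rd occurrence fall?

2062-02-06

The 3rd occurrence is 2 intervals after the first: 2 × 28 = 56 days after 2061-12-12.
December has 31 days — 19 days to the end of December leaves 37.
January has 31 days (6 left).
6 days into February → 2062-02-06.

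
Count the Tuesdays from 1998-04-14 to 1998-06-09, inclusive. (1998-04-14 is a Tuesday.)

1998-04-14 is a Tuesday; the first Tuesday on or after it is 1998-04-14.
From 1998-04-14 to 1998-06-09: 16 + 31 + 9 = 56 days (rest of April, May, June).
56 ÷ 7 = 8 full weeks with remainder 0, so 8 more Tuesdays after the first → 9.

9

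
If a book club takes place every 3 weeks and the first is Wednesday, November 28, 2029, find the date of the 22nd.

February 12, 2031

The 22nd occurrence is 21 intervals after the first: 21 × 21 = 441 days after November 28, 2029.
November has 30 days — 2 days to the end of November leaves 439.
From end of November to end of 2029 is 31 days (408 left).
2030 has 365 days (43 left).
January has 31 days (12 left).
12 days into February → February 12, 2031.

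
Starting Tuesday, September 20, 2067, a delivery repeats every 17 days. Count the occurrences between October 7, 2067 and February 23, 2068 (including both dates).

9

Occurrences land 17·i days after September 20, 2067 for i = 0, 1, 2, …
October 7, 2067 is 17 days after the start; 17 ÷ 17 = 1 remainder 0. First occurrence in the window: #2 on October 7, 2067 (1×17 = 17 days in).
February 23, 2068 is 156 days after the start; 156 ÷ 17 = 9 remainder 3. Last occurrence in the window: #10 on February 20, 2068.
Occurrences #2 through #10: 9 in total.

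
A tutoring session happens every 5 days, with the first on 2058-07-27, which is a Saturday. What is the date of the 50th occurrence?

2059-03-29

The 50th occurrence is 49 intervals after the first: 49 × 5 = 245 days after 2058-07-27.
July has 31 days — 4 days to the end of July leaves 241.
August has 31 days (210 left).
September has 30 days (180 left).
October has 31 days (149 left).
November has 30 days (119 left).
December has 31 days (88 left).
January has 31 days (57 left).
February has 28 days (29 left).
29 days into March → 2059-03-29.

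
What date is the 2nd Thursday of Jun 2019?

The first Thursday of Jun 2019 is Jun 6.
The 2nd Thursday is 1 weeks later: 6 + 7 = 13.

Jun 13, 2019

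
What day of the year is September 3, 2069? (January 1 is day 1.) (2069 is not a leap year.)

Days in months before September: 31 + 28 + 31 + 30 + 31 + 30 + 31 + 31 = 243.
Plus 3 days into September → day 246.

246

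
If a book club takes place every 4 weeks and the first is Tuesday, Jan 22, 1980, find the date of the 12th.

Nov 25, 1980

The 12th occurrence is 11 intervals after the first: 11 × 28 = 308 days after Jan 22, 1980.
Jan has 31 days — 9 days to the end of Jan leaves 299.
Feb has 29 days (270 left).
Mar has 31 days (239 left).
Apr has 30 days (209 left).
May has 31 days (178 left).
Jun has 30 days (148 left).
Jul has 31 days (117 left).
Aug has 31 days (86 left).
Sep has 30 days (56 left).
Oct has 31 days (25 left).
25 days into Nov → Nov 25, 1980.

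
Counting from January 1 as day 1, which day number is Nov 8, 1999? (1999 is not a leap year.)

Days in months before Nov: 31 + 28 + 31 + 30 + 31 + 30 + 31 + 31 + 30 + 31 = 304.
Plus 8 days into Nov → day 312.

312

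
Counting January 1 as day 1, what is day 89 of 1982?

January has 31 days (89 − 31 = 58 remain).
February has 28 days (58 − 28 = 30 remain).
30 into March → March 30.

30 March 1982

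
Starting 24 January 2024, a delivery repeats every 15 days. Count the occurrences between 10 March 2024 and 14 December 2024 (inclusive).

18

Occurrences land 15·i days after 24 January 2024 for i = 0, 1, 2, …
10 March 2024 is 46 days after the start; 46 ÷ 15 = 3 remainder 1; since the remainder is 1, round up to i = 4. First occurrence in the window: #5 on 24 March 2024 (4×15 = 60 days in).
14 December 2024 is 325 days after the start; 325 ÷ 15 = 21 remainder 10. Last occurrence in the window: #22 on 4 December 2024.
Occurrences #5 through #22: 18 in total.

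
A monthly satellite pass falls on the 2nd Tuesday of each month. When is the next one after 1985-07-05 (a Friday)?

1985-07-09

July 1985 starts on a Monday; its first Tuesday is the 2nd, so the 2nd Tuesday is the 9th — 1985-07-09.
1985-07-09 is after 1985-07-05, so that is the next one.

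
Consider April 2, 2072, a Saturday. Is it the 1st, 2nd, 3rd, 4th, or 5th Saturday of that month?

1st

Day 2 falls in week ⌈2/7⌉ of the month.
Days 1–7 hold the 1st Saturday, 8–14 the 2nd, 15–21 the 3rd, 22–28 the 4th, 29–31 the 5th.
2 is in the range for the 1st.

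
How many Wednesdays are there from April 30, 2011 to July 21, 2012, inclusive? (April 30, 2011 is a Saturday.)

April 30, 2011 is a Saturday; the first Wednesday on or after it is May 4, 2011 (4 days later).
From May 4, 2011 to July 21, 2012: 241 + 203 = 444 days (rest of 2011, to July 21, 2012 in 2012).
444 ÷ 7 = 63 full weeks with remainder 3, so 63 more Wednesdays after the first → 64.

64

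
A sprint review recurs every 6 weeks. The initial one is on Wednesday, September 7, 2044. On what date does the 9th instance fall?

August 9, 2045

The 9th occurrence is 8 intervals after the first: 8 × 42 = 336 days after September 7, 2044.
September has 30 days — 23 days to the end of September leaves 313.
October has 31 days (282 left).
November has 30 days (252 left).
December has 31 days (221 left).
January has 31 days (190 left).
February has 28 days (162 left).
March has 31 days (131 left).
April has 30 days (101 left).
May has 31 days (70 left).
June has 30 days (40 left).
July has 31 days (9 left).
9 days into August → August 9, 2045.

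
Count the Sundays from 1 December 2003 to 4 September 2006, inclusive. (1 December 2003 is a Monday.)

1 December 2003 is a Monday; the first Sunday on or after it is 7 December 2003 (6 days later).
From 7 December 2003 to 4 September 2006: 24 + 366 + 365 + 247 = 1002 days (rest of 2003, 2004, 2005, to 4 September 2006 in 2006).
1002 ÷ 7 = 143 full weeks with remainder 1, so 143 more Sundays after the first → 144.

144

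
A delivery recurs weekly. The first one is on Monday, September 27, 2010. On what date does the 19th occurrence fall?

January 31, 2011

The 19th occurrence is 18 intervals after the first: 18 × 7 = 126 days after September 27, 2010.
September has 30 days — 3 days to the end of September leaves 123.
October has 31 days (92 left).
November has 30 days (62 left).
December has 31 days (31 left).
31 days into January → January 31, 2011.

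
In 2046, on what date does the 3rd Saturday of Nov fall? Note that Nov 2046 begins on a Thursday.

Nov 17, 2046

Nov 2046 begins on a Thursday, so the first Saturday is Nov 3 (2 days later).
The 3rd Saturday is 2 weeks later: 3 + 14 = 17.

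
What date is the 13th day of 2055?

13 into January → January 13.

January 13, 2055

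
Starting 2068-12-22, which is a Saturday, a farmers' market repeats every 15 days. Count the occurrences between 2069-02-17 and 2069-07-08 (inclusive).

Occurrences land 15·i days after 2068-12-22 for i = 0, 1, 2, …
2069-02-17 is 57 days after the start; 57 ÷ 15 = 3 remainder 12; since the remainder is 12, round up to i = 4. First occurrence in the window: #5 on 2069-02-20 (4×15 = 60 days in).
2069-07-08 is 198 days after the start; 198 ÷ 15 = 13 remainder 3. Last occurrence in the window: #14 on 2069-07-05.
Occurrences #5 through #14: 10 in total.

10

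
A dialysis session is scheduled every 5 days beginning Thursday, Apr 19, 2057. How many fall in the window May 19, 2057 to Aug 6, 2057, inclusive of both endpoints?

Occurrences land 5·i days after Apr 19, 2057 for i = 0, 1, 2, …
May 19, 2057 is 30 days after the start; 30 ÷ 5 = 6 remainder 0. First occurrence in the window: #7 on May 19, 2057 (6×5 = 30 days in).
Aug 6, 2057 is 109 days after the start; 109 ÷ 5 = 21 remainder 4. Last occurrence in the window: #22 on Aug 2, 2057.
Occurrences #7 through #22: 16 in total.

16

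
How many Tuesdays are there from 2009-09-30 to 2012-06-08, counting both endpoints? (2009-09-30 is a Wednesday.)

2009-09-30 is a Wednesday; the first Tuesday on or after it is 2009-10-06 (6 days later).
From 2009-10-06 to 2012-06-08: 86 + 365 + 365 + 160 = 976 days (rest of 2009, 2010, 2011, to 2012-06-08 in 2012).
976 ÷ 7 = 139 full weeks with remainder 3, so 139 more Tuesdays after the first → 140.

140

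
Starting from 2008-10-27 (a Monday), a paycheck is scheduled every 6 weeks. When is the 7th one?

The 7th occurrence is 6 intervals after the first: 6 × 42 = 252 days after 2008-10-27.
October has 31 days — 4 days to the end of October leaves 248.
November has 30 days (218 left).
December has 31 days (187 left).
January has 31 days (156 left).
February has 28 days (128 left).
March has 31 days (97 left).
April has 30 days (67 left).
May has 31 days (36 left).
June has 30 days (6 left).
6 days into July → 2009-07-06.

2009-07-06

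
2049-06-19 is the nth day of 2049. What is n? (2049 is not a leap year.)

Days in months before June: 31 + 28 + 31 + 30 + 31 = 151.
Plus 19 days into June → day 170.

170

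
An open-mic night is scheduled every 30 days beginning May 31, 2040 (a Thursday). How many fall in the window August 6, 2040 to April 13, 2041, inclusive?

8

Occurrences land 30·i days after May 31, 2040 for i = 0, 1, 2, …
August 6, 2040 is 67 days after the start; 67 ÷ 30 = 2 remainder 7; since the remainder is 7, round up to i = 3. First occurrence in the window: #4 on August 29, 2040 (3×30 = 90 days in).
April 13, 2041 is 317 days after the start; 317 ÷ 30 = 10 remainder 17. Last occurrence in the window: #11 on March 27, 2041.
Occurrences #4 through #11: 8 in total.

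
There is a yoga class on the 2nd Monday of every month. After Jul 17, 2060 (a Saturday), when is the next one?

Aug 9, 2060

Jul 2060 starts on a Thursday; its first Monday is the 5th, so the 2nd Monday is the 12th — Jul 12, 2060.
That is not after Jul 17, 2060, so look at Aug 2060.
Aug 2060 starts on a Sunday; its first Monday is the 2nd, so the 2nd Monday is the 9th — Aug 9, 2060.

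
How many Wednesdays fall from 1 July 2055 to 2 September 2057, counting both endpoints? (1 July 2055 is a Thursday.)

1 July 2055 is a Thursday; the first Wednesday on or after it is 7 July 2055 (6 days later).
From 7 July 2055 to 2 September 2057: 177 + 366 + 245 = 788 days (rest of 2055, 2056, to 2 September 2057 in 2057).
788 ÷ 7 = 112 full weeks with remainder 4, so 112 more Wednesdays after the first → 113.

113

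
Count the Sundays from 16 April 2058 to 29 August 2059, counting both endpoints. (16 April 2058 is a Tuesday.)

71

16 April 2058 is a Tuesday; the first Sunday on or after it is 21 April 2058 (5 days later).
From 21 April 2058 to 29 August 2059: 254 + 241 = 495 days (rest of 2058, to 29 August 2059 in 2059).
495 ÷ 7 = 70 full weeks with remainder 5, so 70 more Sundays after the first → 71.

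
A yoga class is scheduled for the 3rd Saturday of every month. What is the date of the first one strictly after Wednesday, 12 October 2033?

October 2033 starts on a Saturday; its first Saturday is the 1st, so the 3rd Saturday is the 15th — 15 October 2033.
15 October 2033 is after 12 October 2033, so that is the next one.

15 October 2033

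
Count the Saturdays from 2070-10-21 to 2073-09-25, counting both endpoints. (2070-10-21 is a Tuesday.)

153

2070-10-21 is a Tuesday; the first Saturday on or after it is 2070-10-25 (4 days later).
From 2070-10-25 to 2073-09-25: 67 + 365 + 366 + 268 = 1066 days (rest of 2070, 2071, 2072, to 2073-09-25 in 2073).
1066 ÷ 7 = 152 full weeks with remainder 2, so 152 more Saturdays after the first → 153.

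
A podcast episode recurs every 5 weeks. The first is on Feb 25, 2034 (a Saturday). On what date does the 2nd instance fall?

Apr 1, 2034

The 2nd occurrence is 1 interval after the first: 1 × 35 = 35 days after Feb 25, 2034.
Feb has 28 days — 3 days to the end of Feb leaves 32.
Mar has 31 days (1 left).
1 day into Apr → Apr 1, 2034.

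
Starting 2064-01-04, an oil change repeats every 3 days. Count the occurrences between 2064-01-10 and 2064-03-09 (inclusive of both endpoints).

20

Occurrences land 3·i days after 2064-01-04 for i = 0, 1, 2, …
2064-01-10 is 6 days after the start; 6 ÷ 3 = 2 remainder 0. First occurrence in the window: #3 on 2064-01-10 (2×3 = 6 days in).
2064-03-09 is 65 days after the start; 65 ÷ 3 = 21 remainder 2. Last occurrence in the window: #22 on 2064-03-07.
Occurrences #3 through #22: 20 in total.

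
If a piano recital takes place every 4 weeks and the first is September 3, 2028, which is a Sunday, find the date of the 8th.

March 18, 2029

The 8th occurrence is 7 intervals after the first: 7 × 28 = 196 days after September 3, 2028.
September has 30 days — 27 days to the end of September leaves 169.
October has 31 days (138 left).
November has 30 days (108 left).
December has 31 days (77 left).
January has 31 days (46 left).
February has 28 days (18 left).
18 days into March → March 18, 2029.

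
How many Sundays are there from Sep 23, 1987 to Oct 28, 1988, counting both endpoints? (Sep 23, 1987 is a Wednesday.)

57

Sep 23, 1987 is a Wednesday; the first Sunday on or after it is Sep 27, 1987 (4 days later).
From Sep 27, 1987 to Oct 28, 1988: 95 + 302 = 397 days (rest of 1987, to Oct 28, 1988 in 1988).
397 ÷ 7 = 56 full weeks with remainder 5, so 56 more Sundays after the first → 57.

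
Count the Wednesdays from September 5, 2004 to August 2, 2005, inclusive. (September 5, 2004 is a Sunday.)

September 5, 2004 is a Sunday; the first Wednesday on or after it is September 8, 2004 (3 days later).
From September 8, 2004 to August 2, 2005: 114 + 214 = 328 days (rest of 2004, to August 2, 2005 in 2005).
328 ÷ 7 = 46 full weeks with remainder 6, so 46 more Wednesdays after the first → 47.

47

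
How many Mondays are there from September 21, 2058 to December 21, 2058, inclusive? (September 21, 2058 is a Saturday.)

13

September 21, 2058 is a Saturday; the first Monday on or after it is September 23, 2058 (2 days later).
From September 23, 2058 to December 21, 2058: 7 + 31 + 30 + 21 = 89 days (rest of September, October, November, December).
89 ÷ 7 = 12 full weeks with remainder 5, so 12 more Mondays after the first → 13.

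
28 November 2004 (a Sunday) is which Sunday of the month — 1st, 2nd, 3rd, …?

4th

Day 28 falls in week ⌈28/7⌉ of the month.
Days 1–7 hold the 1st Sunday, 8–14 the 2nd, 15–21 the 3rd, 22–28 the 4th, 29–31 the 5th.
28 is in the range for the 4th.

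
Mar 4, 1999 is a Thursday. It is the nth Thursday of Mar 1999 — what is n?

1st

Day 4 falls in week ⌈4/7⌉ of the month.
Days 1–7 hold the 1st Thursday, 8–14 the 2nd, 15–21 the 3rd, 22–28 the 4th, 29–31 the 5th.
4 is in the range for the 1st.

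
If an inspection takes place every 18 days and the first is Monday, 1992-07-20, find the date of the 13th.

The 13th occurrence is 12 intervals after the first: 12 × 18 = 216 days after 1992-07-20.
July has 31 days — 11 days to the end of July leaves 205.
August has 31 days (174 left).
September has 30 days (144 left).
October has 31 days (113 left).
November has 30 days (83 left).
December has 31 days (52 left).
January has 31 days (21 left).
21 days into February → 1993-02-21.

1993-02-21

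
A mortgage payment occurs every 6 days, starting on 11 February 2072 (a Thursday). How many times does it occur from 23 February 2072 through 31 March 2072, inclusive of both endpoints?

Occurrences land 6·i days after 11 February 2072 for i = 0, 1, 2, …
23 February 2072 is 12 days after the start; 12 ÷ 6 = 2 remainder 0. First occurrence in the window: #3 on 23 February 2072 (2×6 = 12 days in).
31 March 2072 is 49 days after the start; 49 ÷ 6 = 8 remainder 1. Last occurrence in the window: #9 on 30 March 2072.
Occurrences #3 through #9: 7 in total.

7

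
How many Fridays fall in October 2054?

5

2054-10-01 is a Thursday; the first Friday on or after it is 2054-10-02 (1 day later).
From 2054-10-02 to 2054-10-31 is 31 − 2 = 29 days.
29 ÷ 7 = 4 full weeks with remainder 1, so 4 more Fridays after the first → 5.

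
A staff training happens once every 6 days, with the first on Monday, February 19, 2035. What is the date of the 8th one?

April 2, 2035

The 8th occurrence is 7 intervals after the first: 7 × 6 = 42 days after February 19, 2035.
February has 28 days — 9 days to the end of February leaves 33.
March has 31 days (2 left).
2 days into April → April 2, 2035.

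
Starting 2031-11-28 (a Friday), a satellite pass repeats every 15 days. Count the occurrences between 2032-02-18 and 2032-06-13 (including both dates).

8

Occurrences land 15·i days after 2031-11-28 for i = 0, 1, 2, …
2032-02-18 is 82 days after the start; 82 ÷ 15 = 5 remainder 7; since the remainder is 7, round up to i = 6. First occurrence in the window: #7 on 2032-02-26 (6×15 = 90 days in).
2032-06-13 is 198 days after the start; 198 ÷ 15 = 13 remainder 3. Last occurrence in the window: #14 on 2032-06-10.
Occurrences #7 through #14: 8 in total.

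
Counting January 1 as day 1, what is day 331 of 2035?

January has 31 days (331 − 31 = 300 remain).
February has 28 days (300 − 28 = 272 remain).
March has 31 days (272 − 31 = 241 remain).
April has 30 days (241 − 30 = 211 remain).
May has 31 days (211 − 31 = 180 remain).
June has 30 days (180 − 30 = 150 remain).
July has 31 days (150 − 31 = 119 remain).
August has 31 days (119 − 31 = 88 remain).
September has 30 days (88 − 30 = 58 remain).
October has 31 days (58 − 31 = 27 remain).
27 into November → November 27.

2035-11-27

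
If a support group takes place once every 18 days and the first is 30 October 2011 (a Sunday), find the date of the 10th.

9 April 2012

The 10th occurrence is 9 intervals after the first: 9 × 18 = 162 days after 30 October 2011.
October has 31 days — 1 day to the end of October leaves 161.
November has 30 days (131 left).
December has 31 days (100 left).
January has 31 days (69 left).
February has 29 days (40 left).
March has 31 days (9 left).
9 days into April → 9 April 2012.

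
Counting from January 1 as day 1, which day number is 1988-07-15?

Days in months before July: 31 + 29 + 31 + 30 + 31 + 30 = 182.
Plus 15 days into July → day 197.

197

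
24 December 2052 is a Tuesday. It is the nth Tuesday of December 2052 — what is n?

Day 24 falls in week ⌈24/7⌉ of the month.
Days 1–7 hold the 1st Tuesday, 8–14 the 2nd, 15–21 the 3rd, 22–28 the 4th, 29–31 the 5th.
24 is in the range for the 4th.

4th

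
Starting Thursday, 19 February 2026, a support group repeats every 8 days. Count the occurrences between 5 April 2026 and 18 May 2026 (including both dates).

6

Occurrences land 8·i days after 19 February 2026 for i = 0, 1, 2, …
5 April 2026 is 45 days after the start; 45 ÷ 8 = 5 remainder 5; since the remainder is 5, round up to i = 6. First occurrence in the window: #7 on 8 April 2026 (6×8 = 48 days in).
18 May 2026 is 88 days after the start; 88 ÷ 8 = 11 remainder 0. Last occurrence in the window: #12 on 18 May 2026.
Occurrences #7 through #12: 6 in total.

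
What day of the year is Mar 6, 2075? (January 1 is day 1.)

65

Days in months before Mar: 31 + 28 = 59.
Plus 6 days into Mar → day 65.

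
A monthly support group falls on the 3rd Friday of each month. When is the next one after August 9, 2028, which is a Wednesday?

August 2028 starts on a Tuesday; its first Friday is the 4th, so the 3rd Friday is the 18th — August 18, 2028.
August 18, 2028 is after August 9, 2028, so that is the next one.

August 18, 2028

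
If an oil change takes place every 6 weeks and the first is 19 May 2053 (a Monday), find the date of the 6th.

15 December 2053

The 6th occurrence is 5 intervals after the first: 5 × 42 = 210 days after 19 May 2053.
May has 31 days — 12 days to the end of May leaves 198.
June has 30 days (168 left).
July has 31 days (137 left).
August has 31 days (106 left).
September has 30 days (76 left).
October has 31 days (45 left).
November has 30 days (15 left).
15 days into December → 15 December 2053.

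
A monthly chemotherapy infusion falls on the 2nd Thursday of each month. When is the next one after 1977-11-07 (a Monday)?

1977-11-10

November 1977 starts on a Tuesday; its first Thursday is the 3rd, so the 2nd Thursday is the 10th — 1977-11-10.
1977-11-10 is after 1977-11-07, so that is the next one.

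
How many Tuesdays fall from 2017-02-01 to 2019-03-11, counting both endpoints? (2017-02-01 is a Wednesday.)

2017-02-01 is a Wednesday; the first Tuesday on or after it is 2017-02-07 (6 days later).
From 2017-02-07 to 2019-03-11: 327 + 365 + 70 = 762 days (rest of 2017, 2018, to 2019-03-11 in 2019).
762 ÷ 7 = 108 full weeks with remainder 6, so 108 more Tuesdays after the first → 109.

109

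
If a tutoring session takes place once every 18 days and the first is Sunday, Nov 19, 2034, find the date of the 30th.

The 30th occurrence is 29 intervals after the first: 29 × 18 = 522 days after Nov 19, 2034.
Nov has 30 days — 11 days to the end of Nov leaves 511.
From end of Nov to end of 2034 is 31 days (480 left).
2035 has 365 days (115 left).
Jan has 31 days (84 left).
Feb has 29 days (55 left).
Mar has 31 days (24 left).
24 days into Apr → Apr 24, 2036.

Apr 24, 2036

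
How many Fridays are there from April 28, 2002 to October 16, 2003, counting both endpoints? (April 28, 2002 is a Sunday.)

76

April 28, 2002 is a Sunday; the first Friday on or after it is May 3, 2002 (5 days later).
From May 3, 2002 to October 16, 2003: 242 + 289 = 531 days (rest of 2002, to October 16, 2003 in 2003).
531 ÷ 7 = 75 full weeks with remainder 6, so 75 more Fridays after the first → 76.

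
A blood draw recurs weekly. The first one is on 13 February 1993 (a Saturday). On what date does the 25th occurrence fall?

31 July 1993

The 25th occurrence is 24 intervals after the first: 24 × 7 = 168 days after 13 February 1993.
February has 28 days — 15 days to the end of February leaves 153.
March has 31 days (122 left).
April has 30 days (92 left).
May has 31 days (61 left).
June has 30 days (31 left).
31 days into July → 31 July 1993.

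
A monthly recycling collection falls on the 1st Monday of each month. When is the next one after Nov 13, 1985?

Dec 2, 1985

Nov 1985 starts on a Friday, so its 1st Monday is Nov 4, 1985 (3 days in).
That is not after Nov 13, 1985, so look at Dec 1985.
Dec 1985 starts on a Sunday, so its 1st Monday is Dec 2, 1985 (1 day in).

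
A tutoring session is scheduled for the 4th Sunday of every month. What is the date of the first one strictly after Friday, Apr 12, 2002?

Apr 2002 starts on a Monday; its first Sunday is the 7th, so the 4th Sunday is the 28th — Apr 28, 2002.
Apr 28, 2002 is after Apr 12, 2002, so that is the next one.

Apr 28, 2002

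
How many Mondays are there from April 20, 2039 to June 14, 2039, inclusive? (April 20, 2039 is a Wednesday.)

April 20, 2039 is a Wednesday; the first Monday on or after it is April 25, 2039 (5 days later).
From April 25, 2039 to June 14, 2039: 5 + 31 + 14 = 50 days (rest of April, May, June).
50 ÷ 7 = 7 full weeks with remainder 1, so 7 more Mondays after the first → 8.

8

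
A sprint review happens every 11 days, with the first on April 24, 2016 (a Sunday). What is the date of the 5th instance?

June 7, 2016

The 5th occurrence is 4 intervals after the first: 4 × 11 = 44 days after April 24, 2016.
April has 30 days — 6 days to the end of April leaves 38.
May has 31 days (7 left).
7 days into June → June 7, 2016.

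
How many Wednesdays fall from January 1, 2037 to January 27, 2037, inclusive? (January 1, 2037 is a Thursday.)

3

January 1, 2037 is a Thursday; the first Wednesday on or after it is January 7, 2037 (6 days later).
From January 7, 2037 to January 27, 2037 is 27 − 7 = 20 days.
20 ÷ 7 = 2 full weeks with remainder 6, so 2 more Wednesdays after the first → 3.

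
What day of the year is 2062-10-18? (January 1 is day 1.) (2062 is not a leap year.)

Days in months before October: 31 + 28 + 31 + 30 + 31 + 30 + 31 + 31 + 30 = 273.
Plus 18 days into October → day 291.

291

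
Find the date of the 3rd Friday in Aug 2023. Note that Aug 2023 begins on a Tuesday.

Aug 2023 begins on a Tuesday, so the first Friday is Aug 4 (3 days later).
The 3rd Friday is 2 weeks later: 4 + 14 = 18.

Aug 18, 2023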